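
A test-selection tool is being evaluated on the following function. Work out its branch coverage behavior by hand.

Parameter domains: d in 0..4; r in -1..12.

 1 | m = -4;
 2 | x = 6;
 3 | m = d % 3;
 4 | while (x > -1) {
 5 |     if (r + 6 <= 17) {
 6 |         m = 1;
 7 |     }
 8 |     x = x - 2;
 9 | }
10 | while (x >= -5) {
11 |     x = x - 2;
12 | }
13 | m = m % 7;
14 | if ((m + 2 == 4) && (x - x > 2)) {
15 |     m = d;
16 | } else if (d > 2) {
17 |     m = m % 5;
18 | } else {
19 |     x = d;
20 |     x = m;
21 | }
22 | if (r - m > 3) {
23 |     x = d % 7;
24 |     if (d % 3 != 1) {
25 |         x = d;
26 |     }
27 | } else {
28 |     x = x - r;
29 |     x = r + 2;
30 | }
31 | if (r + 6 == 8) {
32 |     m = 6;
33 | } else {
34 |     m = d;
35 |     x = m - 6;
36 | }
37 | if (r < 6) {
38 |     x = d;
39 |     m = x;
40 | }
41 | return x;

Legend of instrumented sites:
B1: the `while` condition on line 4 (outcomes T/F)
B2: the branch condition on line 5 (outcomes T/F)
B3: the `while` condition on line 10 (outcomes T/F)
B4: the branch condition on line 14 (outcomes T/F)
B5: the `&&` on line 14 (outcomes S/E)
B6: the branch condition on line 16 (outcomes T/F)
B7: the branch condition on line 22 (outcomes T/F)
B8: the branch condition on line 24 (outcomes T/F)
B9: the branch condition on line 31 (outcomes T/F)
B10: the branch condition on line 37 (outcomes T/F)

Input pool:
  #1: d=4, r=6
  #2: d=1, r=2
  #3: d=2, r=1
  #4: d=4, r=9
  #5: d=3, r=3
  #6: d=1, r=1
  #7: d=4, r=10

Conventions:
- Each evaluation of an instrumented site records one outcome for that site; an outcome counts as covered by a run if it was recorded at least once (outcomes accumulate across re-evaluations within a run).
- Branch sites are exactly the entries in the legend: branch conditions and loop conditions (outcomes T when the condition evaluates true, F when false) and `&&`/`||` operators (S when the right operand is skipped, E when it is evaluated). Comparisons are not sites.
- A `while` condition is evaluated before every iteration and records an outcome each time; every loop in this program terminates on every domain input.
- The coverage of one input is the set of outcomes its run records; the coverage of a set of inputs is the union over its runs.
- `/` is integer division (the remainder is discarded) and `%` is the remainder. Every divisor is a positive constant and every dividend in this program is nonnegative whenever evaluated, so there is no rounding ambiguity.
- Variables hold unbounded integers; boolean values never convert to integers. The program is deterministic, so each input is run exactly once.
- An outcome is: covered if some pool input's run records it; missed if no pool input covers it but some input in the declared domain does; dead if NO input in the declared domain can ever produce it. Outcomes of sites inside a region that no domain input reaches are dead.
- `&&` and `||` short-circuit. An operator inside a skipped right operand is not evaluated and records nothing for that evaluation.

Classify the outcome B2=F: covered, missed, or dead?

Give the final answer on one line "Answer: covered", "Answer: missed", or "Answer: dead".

no pool input records B2=F
but domain input (d=0, r=12) does record it -> reachable, so missed

Answer: missed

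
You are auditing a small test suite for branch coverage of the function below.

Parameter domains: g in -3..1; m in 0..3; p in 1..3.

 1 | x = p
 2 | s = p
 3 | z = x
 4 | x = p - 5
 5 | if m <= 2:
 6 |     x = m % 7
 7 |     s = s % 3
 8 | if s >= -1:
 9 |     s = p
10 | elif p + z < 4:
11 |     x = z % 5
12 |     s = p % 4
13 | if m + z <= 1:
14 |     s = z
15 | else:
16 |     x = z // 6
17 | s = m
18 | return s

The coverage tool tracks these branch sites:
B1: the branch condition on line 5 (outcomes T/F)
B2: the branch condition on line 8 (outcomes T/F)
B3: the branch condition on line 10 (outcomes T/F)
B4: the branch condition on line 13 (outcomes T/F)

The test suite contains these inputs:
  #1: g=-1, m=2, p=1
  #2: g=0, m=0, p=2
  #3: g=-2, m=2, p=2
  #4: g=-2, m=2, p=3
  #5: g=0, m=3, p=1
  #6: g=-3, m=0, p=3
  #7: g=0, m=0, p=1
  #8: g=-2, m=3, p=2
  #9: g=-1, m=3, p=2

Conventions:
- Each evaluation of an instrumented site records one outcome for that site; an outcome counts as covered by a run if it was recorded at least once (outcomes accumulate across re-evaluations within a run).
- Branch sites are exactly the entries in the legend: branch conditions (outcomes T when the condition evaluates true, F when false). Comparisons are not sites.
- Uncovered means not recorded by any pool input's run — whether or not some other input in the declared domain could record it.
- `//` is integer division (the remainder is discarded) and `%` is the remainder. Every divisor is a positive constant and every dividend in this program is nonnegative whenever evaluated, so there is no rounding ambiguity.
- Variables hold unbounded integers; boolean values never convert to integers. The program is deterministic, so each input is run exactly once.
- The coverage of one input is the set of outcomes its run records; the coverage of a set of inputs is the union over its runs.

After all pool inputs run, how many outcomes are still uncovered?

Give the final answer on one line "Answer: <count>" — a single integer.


run #1 (g=-1, m=2, p=1) runs B1->T, B2->T, B4->F; records B1=T, B2=T, B4=F
run #2 (g=0, m=0, p=2) runs B1->T, B2->T, B4->F; records B1=T, B2=T, B4=F
run #3 (g=-2, m=2, p=2) runs B1->T, B2->T, B4->F; records B1=T, B2=T, B4=F
run #4 (g=-2, m=2, p=3) runs B1->T, B2->T, B4->F; records B1=T, B2=T, B4=F
run #5 (g=0, m=3, p=1) runs B1->F, B2->T, B4->F; records B1=F, B2=T, B4=F
run #6 (g=-3, m=0, p=3) runs B1->T, B2->T, B4->F; records B1=T, B2=T, B4=F
run #7 (g=0, m=0, p=1) runs B1->T, B2->T, B4->T; records B1=T, B2=T, B4=T
run #8 (g=-2, m=3, p=2) runs B1->F, B2->T, B4->F; records B1=F, B2=T, B4=F
run #9 (g=-1, m=3, p=2) runs B1->F, B2->T, B4->F; records B1=F, B2=T, B4=F
union over the pool: B1=T, B1=F, B2=T, B4=T, B4=F
uncovered (3 of 8): B2=F, B3=T, B3=F
Answer: 3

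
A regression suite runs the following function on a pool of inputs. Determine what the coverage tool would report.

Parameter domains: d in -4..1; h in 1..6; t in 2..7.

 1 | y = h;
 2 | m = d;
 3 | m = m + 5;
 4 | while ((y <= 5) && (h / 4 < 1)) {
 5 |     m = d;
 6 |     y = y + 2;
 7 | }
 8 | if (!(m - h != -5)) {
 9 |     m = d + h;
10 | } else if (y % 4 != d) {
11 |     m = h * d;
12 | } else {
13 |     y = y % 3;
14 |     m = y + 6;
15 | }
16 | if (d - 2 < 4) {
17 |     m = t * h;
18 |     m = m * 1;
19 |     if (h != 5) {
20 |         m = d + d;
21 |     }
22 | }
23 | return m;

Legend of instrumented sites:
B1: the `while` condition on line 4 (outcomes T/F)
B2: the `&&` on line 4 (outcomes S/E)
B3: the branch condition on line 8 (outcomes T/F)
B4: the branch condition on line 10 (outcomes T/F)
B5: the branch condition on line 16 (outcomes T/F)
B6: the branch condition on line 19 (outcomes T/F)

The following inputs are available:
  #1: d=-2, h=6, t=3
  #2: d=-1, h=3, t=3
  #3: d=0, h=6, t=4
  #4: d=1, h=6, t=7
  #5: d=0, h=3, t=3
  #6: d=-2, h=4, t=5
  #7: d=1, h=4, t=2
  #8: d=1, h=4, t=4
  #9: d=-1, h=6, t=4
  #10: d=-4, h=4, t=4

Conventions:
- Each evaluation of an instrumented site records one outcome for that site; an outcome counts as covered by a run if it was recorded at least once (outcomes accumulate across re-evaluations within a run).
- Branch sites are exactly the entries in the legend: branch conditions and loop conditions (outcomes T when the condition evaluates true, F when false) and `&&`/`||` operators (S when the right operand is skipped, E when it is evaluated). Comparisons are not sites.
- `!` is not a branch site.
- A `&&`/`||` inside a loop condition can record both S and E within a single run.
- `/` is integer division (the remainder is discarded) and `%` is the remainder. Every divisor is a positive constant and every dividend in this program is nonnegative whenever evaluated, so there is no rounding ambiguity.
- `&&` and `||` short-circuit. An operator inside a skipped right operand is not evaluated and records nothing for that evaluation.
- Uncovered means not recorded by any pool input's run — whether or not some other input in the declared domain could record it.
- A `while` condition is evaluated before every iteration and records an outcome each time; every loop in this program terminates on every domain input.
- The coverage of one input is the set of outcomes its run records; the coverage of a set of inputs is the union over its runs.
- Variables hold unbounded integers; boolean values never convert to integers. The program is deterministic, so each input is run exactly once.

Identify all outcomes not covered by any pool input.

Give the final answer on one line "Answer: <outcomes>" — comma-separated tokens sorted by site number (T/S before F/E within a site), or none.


#1 (d=-2, h=6, t=3) -> B2->S, B1->F, B3->F, B4->T, B5->T, B6->T; covered: B1=F, B2=S, B3=F, B4=T, B5=T, B6=T
#2 (d=-1, h=3, t=3) -> B2->E, B1->T, B2->E, B1->T, B2->S, B1->F, B3->F, B4->T, B5->T, B6->T; covered: B1=T, B1=F, B2=S, B2=E, B3=F, B4=T, B5=T, B6=T
#3 (d=0, h=6, t=4) -> B2->S, B1->F, B3->F, B4->T, B5->T, B6->T; covered: B1=F, B2=S, B3=F, B4=T, B5=T, B6=T
#4 (d=1, h=6, t=7) -> B2->S, B1->F, B3->F, B4->T, B5->T, B6->T; covered: B1=F, B2=S, B3=F, B4=T, B5=T, B6=T
#5 (d=0, h=3, t=3) -> B2->E, B1->T, B2->E, B1->T, B2->S, B1->F, B3->F, B4->T, B5->T, B6->T; covered: B1=T, B1=F, B2=S, B2=E, B3=F, B4=T, B5=T, B6=T
#6 (d=-2, h=4, t=5) -> B2->E, B1->F, B3->F, B4->T, B5->T, B6->T; covered: B1=F, B2=E, B3=F, B4=T, B5=T, B6=T
#7 (d=1, h=4, t=2) -> B2->E, B1->F, B3->F, B4->T, B5->T, B6->T; covered: B1=F, B2=E, B3=F, B4=T, B5=T, B6=T
#8 (d=1, h=4, t=4) -> B2->E, B1->F, B3->F, B4->T, B5->T, B6->T; covered: B1=F, B2=E, B3=F, B4=T, B5=T, B6=T
#9 (d=-1, h=6, t=4) -> B2->S, B1->F, B3->F, B4->T, B5->T, B6->T; covered: B1=F, B2=S, B3=F, B4=T, B5=T, B6=T
#10 (d=-4, h=4, t=4) -> B2->E, B1->F, B3->F, B4->T, B5->T, B6->T; covered: B1=F, B2=E, B3=F, B4=T, B5=T, B6=T
union over the pool: B1=T, B1=F, B2=S, B2=E, B3=F, B4=T, B5=T, B6=T
uncovered (4 of 12): B3=T, B4=F, B5=F, B6=F
Answer: B3=T, B4=F, B5=F, B6=F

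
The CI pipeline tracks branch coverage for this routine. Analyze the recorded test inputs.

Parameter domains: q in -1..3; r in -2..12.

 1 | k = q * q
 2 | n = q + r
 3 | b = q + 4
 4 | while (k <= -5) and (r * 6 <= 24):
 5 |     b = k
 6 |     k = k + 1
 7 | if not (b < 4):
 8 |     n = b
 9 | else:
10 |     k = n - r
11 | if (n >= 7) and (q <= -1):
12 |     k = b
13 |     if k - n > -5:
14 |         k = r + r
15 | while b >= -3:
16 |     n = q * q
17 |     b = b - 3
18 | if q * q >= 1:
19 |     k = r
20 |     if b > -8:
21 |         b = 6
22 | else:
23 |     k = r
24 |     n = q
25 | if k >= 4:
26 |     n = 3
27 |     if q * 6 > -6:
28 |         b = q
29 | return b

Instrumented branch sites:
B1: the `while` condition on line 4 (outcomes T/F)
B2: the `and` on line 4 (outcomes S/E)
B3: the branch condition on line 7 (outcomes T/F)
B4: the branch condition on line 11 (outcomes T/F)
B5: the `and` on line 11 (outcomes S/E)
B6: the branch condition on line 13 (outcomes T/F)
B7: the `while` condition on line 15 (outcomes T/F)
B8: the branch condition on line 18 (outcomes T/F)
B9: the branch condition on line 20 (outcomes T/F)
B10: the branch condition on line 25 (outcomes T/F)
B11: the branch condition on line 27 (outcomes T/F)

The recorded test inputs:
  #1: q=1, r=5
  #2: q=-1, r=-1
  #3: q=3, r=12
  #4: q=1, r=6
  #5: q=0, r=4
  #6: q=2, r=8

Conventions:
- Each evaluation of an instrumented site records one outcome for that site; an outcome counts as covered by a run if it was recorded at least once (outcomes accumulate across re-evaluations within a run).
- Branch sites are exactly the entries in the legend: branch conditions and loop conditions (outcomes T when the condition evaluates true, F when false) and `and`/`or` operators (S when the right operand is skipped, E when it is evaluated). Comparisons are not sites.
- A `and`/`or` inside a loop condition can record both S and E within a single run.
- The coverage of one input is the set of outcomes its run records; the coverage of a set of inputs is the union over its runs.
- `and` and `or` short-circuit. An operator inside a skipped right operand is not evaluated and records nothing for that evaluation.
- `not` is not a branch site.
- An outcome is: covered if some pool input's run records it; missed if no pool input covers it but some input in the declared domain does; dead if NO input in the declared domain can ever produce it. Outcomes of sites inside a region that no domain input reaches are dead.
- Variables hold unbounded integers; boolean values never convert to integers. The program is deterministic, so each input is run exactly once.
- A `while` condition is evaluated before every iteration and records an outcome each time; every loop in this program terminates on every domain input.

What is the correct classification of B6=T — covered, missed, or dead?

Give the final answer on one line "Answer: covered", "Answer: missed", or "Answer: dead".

no pool input records B6=T
but domain input (q=-1, r=8) does record it -> reachable, so missed

Answer: missed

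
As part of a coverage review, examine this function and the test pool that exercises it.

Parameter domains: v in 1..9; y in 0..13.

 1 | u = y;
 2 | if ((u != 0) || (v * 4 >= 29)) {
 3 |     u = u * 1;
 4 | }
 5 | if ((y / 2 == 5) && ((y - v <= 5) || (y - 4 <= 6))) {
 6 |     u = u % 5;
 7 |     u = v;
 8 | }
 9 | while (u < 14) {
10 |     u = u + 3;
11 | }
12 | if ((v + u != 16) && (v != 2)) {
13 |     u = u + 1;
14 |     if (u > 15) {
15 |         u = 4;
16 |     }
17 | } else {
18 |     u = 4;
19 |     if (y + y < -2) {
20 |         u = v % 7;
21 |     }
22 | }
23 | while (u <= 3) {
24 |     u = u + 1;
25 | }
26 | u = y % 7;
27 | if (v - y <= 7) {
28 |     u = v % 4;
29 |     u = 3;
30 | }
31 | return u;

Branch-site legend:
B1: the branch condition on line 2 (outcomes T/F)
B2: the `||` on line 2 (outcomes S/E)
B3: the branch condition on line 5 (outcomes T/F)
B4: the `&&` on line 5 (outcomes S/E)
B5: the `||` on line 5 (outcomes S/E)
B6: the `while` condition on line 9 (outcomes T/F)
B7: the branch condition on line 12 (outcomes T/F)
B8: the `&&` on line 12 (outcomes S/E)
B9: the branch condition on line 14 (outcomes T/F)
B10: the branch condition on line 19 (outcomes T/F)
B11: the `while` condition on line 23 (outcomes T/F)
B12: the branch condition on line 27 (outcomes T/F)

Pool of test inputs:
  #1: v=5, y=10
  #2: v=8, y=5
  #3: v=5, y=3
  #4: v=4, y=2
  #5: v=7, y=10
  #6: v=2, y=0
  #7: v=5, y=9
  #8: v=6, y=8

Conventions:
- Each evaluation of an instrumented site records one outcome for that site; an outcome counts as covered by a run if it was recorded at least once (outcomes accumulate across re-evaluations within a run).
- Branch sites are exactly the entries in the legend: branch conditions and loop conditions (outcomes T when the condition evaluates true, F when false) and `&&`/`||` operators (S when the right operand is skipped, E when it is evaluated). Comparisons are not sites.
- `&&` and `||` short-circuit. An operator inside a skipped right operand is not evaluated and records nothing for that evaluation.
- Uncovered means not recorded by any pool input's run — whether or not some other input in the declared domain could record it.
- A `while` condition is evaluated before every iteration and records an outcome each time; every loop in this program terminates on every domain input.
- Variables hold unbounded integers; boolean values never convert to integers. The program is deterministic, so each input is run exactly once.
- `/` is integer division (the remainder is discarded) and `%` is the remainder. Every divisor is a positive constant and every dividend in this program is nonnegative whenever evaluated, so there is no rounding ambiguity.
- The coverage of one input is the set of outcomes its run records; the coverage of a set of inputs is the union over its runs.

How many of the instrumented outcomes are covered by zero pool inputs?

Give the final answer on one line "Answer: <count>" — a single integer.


test 1 (v=5, y=10) fires B2->S, B1->T, B4->E, B5->S, B3->T, B6->T, B6->T, B6->T, B6->F, B8->E, B7->T, B9->F, B11->F, B12->T; hits B1=T, B2=S, B3=T, B4=E, B5=S, B6=T, B6=F, B7=T, B8=E, B9=F, B11=F, B12=T
test 2 (v=8, y=5) fires B2->S, B1->T, B4->S, B3->F, B6->T, B6->T, B6->T, B6->F, B8->E, B7->T, B9->F, B11->F, B12->T; hits B1=T, B2=S, B3=F, B4=S, B6=T, B6=F, B7=T, B8=E, B9=F, B11=F, B12=T
test 3 (v=5, y=3) fires B2->S, B1->T, B4->S, B3->F, B6->T, B6->T, B6->T, B6->T, B6->F, B8->E, B7->T, B9->T, B11->F, B12->T; hits B1=T, B2=S, B3=F, B4=S, B6=T, B6=F, B7=T, B8=E, B9=T, B11=F, B12=T
test 4 (v=4, y=2) fires B2->S, B1->T, B4->S, B3->F, B6->T, B6->T, B6->T, B6->T, B6->F, B8->E, B7->T, B9->F, B11->F, B12->T; hits B1=T, B2=S, B3=F, B4=S, B6=T, B6=F, B7=T, B8=E, B9=F, B11=F, B12=T
test 5 (v=7, y=10) fires B2->S, B1->T, B4->E, B5->S, B3->T, B6->T, B6->T, B6->T, B6->F, B8->E, B7->T, B9->T, B11->F, B12->T; hits B1=T, B2=S, B3=T, B4=E, B5=S, B6=T, B6=F, B7=T, B8=E, B9=T, B11=F, B12=T
test 6 (v=2, y=0) fires B2->E, B1->F, B4->S, B3->F, B6->T, B6->T, B6->T, B6->T, B6->T, B6->F, B8->E, B7->F, B10->F, B11->F, ...; hits B1=F, B2=E, B3=F, B4=S, B6=T, B6=F, B7=F, B8=E, B10=F, B11=F, B12=T
test 7 (v=5, y=9) fires B2->S, B1->T, B4->S, B3->F, B6->T, B6->T, B6->F, B8->E, B7->T, B9->T, B11->F, B12->T; hits B1=T, B2=S, B3=F, B4=S, B6=T, B6=F, B7=T, B8=E, B9=T, B11=F, B12=T
test 8 (v=6, y=8) fires B2->S, B1->T, B4->S, B3->F, B6->T, B6->T, B6->F, B8->E, B7->T, B9->F, B11->F, B12->T; hits B1=T, B2=S, B3=F, B4=S, B6=T, B6=F, B7=T, B8=E, B9=F, B11=F, B12=T
union over the pool: B1=T, B1=F, B2=S, B2=E, B3=T, B3=F, B4=S, B4=E, B5=S, B6=T, B6=F, B7=T, B7=F, B8=E, B9=T, B9=F, B10=F, B11=F, B12=T
uncovered (5 of 24): B5=E, B8=S, B10=T, B11=T, B12=F
Answer: 5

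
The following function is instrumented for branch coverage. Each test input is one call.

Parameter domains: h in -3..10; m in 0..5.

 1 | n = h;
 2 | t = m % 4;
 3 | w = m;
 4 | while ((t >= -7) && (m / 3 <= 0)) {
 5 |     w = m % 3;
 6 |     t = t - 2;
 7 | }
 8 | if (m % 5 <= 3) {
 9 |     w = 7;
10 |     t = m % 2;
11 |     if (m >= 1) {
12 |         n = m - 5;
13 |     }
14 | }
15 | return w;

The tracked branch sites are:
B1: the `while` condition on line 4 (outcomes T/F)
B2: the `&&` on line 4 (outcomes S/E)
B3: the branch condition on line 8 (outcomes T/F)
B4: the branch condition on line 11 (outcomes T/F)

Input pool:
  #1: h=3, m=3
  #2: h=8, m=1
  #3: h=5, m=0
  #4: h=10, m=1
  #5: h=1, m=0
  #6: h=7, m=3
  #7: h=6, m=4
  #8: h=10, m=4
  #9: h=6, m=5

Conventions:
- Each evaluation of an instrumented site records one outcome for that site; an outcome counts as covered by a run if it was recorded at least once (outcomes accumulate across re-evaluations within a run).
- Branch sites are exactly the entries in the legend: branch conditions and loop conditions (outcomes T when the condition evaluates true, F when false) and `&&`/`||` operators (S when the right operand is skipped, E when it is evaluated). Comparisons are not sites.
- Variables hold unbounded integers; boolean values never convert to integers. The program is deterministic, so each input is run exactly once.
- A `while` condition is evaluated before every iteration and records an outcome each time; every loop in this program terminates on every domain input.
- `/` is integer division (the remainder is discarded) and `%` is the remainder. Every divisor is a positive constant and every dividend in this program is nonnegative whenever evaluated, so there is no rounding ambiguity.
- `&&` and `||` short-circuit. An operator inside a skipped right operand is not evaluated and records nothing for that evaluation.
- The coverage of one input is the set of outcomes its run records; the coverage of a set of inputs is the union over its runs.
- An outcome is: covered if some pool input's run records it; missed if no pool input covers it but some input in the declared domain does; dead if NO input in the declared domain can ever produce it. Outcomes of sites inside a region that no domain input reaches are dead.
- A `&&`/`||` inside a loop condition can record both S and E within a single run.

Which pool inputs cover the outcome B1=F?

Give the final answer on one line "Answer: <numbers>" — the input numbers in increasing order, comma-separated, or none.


input #1 (h=3, m=3): records B1=F
input #2 (h=8, m=1): records B1=F
input #3 (h=5, m=0): records B1=F
input #4 (h=10, m=1): records B1=F
input #5 (h=1, m=0): records B1=F
input #6 (h=7, m=3): records B1=F
input #7 (h=6, m=4): records B1=F
input #8 (h=10, m=4): records B1=F
input #9 (h=6, m=5): records B1=F
Answer: 1, 2, 3, 4, 5, 6, 7, 8, 9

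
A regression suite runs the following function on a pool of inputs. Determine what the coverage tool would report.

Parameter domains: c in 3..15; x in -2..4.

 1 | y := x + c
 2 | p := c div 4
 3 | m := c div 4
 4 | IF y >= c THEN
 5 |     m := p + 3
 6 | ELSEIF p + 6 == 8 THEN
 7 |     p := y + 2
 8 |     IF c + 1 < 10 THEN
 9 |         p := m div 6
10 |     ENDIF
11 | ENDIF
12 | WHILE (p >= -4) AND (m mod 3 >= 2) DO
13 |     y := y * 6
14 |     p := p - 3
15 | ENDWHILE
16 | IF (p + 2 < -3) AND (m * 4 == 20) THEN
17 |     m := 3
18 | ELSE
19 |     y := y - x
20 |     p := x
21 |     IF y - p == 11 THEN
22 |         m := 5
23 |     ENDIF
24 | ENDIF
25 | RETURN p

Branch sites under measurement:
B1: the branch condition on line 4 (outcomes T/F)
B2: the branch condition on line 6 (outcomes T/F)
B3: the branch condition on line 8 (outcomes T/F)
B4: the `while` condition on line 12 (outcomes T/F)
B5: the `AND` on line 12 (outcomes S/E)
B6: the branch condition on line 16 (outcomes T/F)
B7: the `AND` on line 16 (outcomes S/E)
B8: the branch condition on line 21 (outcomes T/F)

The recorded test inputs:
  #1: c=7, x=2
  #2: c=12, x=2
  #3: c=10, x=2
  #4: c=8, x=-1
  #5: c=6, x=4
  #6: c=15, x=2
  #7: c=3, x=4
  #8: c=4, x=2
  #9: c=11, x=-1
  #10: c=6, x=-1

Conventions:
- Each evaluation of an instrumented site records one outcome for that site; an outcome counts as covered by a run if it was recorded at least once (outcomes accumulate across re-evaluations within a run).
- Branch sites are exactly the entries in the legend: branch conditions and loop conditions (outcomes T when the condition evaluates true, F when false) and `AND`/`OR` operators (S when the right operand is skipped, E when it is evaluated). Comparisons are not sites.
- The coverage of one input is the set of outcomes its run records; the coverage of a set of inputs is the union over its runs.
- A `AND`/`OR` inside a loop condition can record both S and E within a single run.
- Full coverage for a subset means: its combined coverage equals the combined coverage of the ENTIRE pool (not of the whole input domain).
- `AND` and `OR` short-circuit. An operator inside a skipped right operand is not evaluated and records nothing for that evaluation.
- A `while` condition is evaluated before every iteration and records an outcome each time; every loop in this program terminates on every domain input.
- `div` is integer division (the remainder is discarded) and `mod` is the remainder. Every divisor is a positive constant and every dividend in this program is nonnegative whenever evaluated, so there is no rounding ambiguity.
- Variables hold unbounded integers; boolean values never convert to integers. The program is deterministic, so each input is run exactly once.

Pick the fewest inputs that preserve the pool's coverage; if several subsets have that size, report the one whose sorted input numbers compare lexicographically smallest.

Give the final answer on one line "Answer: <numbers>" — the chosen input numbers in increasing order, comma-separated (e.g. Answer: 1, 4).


input #1, c=7, x=2: events B1->T, B5->E, B4->F, B7->S, B6->F, B8->F; outcomes B1=T, B4=F, B5=E, B6=F, B7=S, B8=F
input #2, c=12, x=2: events B1->T, B5->E, B4->F, B7->S, B6->F, B8->F; outcomes B1=T, B4=F, B5=E, B6=F, B7=S, B8=F
input #3, c=10, x=2: events B1->T, B5->E, B4->T, B5->E, B4->T, B5->E, B4->T, B5->S, B4->F, B7->E, B6->T; outcomes B1=T, B4=T, B4=F, B5=S, B5=E, B6=T, B7=E
input #4, c=8, x=-1: events B1->F, B2->T, B3->T, B5->E, B4->T, B5->E, B4->T, B5->S, B4->F, B7->E, B6->F, B8->F; outcomes B1=F, B2=T, B3=T, B4=T, B4=F, B5=S, B5=E, B6=F, B7=E, B8=F
input #5, c=6, x=4: events B1->T, B5->E, B4->F, B7->S, B6->F, B8->F; outcomes B1=T, B4=F, B5=E, B6=F, B7=S, B8=F
input #6, c=15, x=2: events B1->T, B5->E, B4->F, B7->S, B6->F, B8->F; outcomes B1=T, B4=F, B5=E, B6=F, B7=S, B8=F
input #7, c=3, x=4: events B1->T, B5->E, B4->F, B7->S, B6->F, B8->F; outcomes B1=T, B4=F, B5=E, B6=F, B7=S, B8=F
input #8, c=4, x=2: events B1->T, B5->E, B4->F, B7->S, B6->F, B8->F; outcomes B1=T, B4=F, B5=E, B6=F, B7=S, B8=F
input #9, c=11, x=-1: events B1->F, B2->T, B3->F, B5->E, B4->T, B5->E, B4->T, B5->E, B4->T, B5->E, B4->T, B5->E, B4->T, B5->E, ...; outcomes B1=F, B2=T, B3=F, B4=T, B4=F, B5=S, B5=E, B6=F, B7=E, B8=F
input #10, c=6, x=-1: events B1->F, B2->F, B5->E, B4->F, B7->S, B6->F, B8->F; outcomes B1=F, B2=F, B4=F, B5=E, B6=F, B7=S, B8=F
together the pool reaches 15 outcomes: B1=T, B1=F, B2=T, B2=F, B3=T, B3=F, B4=T, B4=F, B5=S, B5=E, B6=T, B6=F, B7=S, B7=E, B8=F
no size-1 subset reaches all 15 outcomes (best union: 10/15)
no size-2 subset reaches all 15 outcomes (best union: 12/15)
no size-3 subset reaches all 15 outcomes (best union: 14/15)
size 4: inputs {3, 4, 9, 10} cover all 15 outcomes, and no lexicographically smaller subset of this size does
Answer: 3, 4, 9, 10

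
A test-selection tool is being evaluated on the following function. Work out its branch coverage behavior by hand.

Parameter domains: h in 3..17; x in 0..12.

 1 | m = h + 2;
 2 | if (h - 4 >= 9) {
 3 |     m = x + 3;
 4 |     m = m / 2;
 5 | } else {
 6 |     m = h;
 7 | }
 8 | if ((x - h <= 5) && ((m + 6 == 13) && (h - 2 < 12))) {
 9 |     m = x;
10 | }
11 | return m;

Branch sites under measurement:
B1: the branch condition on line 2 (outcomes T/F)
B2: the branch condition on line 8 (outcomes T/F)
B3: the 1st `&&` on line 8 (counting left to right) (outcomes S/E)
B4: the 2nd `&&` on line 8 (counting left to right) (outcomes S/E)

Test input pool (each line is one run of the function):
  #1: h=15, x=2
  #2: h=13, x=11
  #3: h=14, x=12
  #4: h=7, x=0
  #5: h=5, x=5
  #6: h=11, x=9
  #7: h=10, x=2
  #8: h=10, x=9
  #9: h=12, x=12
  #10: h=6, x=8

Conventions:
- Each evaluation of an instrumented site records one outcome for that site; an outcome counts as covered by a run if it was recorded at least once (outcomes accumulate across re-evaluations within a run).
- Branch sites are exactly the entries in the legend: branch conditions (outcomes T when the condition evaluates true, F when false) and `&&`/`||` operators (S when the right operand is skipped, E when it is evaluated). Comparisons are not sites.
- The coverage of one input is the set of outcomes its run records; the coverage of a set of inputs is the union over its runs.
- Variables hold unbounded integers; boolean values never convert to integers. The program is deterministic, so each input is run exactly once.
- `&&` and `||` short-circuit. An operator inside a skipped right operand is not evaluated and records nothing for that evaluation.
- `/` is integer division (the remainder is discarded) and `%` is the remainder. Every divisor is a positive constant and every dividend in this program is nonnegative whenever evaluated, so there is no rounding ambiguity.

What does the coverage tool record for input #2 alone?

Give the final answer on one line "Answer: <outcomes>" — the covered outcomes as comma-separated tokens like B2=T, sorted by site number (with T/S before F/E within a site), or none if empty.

Event log for input #2 (h=13, x=11):
  B1->T, B3->E, B4->E, B2->T
collecting distinct outcomes: B1=T, B2=T, B3=E, B4=E

Answer: B1=T, B2=T, B3=E, B4=E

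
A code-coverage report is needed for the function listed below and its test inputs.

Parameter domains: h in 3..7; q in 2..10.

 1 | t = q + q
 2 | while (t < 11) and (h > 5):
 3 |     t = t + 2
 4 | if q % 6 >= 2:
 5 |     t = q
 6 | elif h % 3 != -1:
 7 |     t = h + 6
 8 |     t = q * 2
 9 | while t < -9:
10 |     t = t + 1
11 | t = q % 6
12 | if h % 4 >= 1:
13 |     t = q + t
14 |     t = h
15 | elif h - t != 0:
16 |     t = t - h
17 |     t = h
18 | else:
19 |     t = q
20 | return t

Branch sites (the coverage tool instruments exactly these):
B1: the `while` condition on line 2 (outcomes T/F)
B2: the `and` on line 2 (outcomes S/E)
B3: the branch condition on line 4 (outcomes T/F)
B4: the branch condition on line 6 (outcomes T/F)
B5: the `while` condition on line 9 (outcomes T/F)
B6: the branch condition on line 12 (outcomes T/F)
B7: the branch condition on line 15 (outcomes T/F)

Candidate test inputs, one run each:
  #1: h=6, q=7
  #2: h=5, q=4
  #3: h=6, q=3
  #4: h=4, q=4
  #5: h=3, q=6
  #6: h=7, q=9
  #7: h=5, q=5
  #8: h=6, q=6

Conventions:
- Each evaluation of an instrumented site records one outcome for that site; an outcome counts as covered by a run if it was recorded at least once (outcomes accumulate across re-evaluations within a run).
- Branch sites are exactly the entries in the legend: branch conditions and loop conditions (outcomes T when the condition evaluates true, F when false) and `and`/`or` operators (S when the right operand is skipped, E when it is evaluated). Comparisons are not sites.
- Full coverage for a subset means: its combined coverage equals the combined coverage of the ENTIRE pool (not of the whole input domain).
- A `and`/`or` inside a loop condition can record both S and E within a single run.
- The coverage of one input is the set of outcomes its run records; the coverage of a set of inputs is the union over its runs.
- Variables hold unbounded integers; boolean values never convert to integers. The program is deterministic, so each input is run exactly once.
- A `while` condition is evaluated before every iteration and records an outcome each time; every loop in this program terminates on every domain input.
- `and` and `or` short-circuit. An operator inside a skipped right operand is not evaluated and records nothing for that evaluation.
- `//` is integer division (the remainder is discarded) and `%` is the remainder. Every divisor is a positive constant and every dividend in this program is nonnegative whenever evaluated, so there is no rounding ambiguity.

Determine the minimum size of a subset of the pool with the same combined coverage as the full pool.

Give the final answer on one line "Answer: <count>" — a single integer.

input #1 (h=6, q=7): events B2->S, B1->F, B3->F, B4->T, B5->F, B6->T; covers B1=F, B2=S, B3=F, B4=T, B5=F, B6=T
input #2 (h=5, q=4): events B2->E, B1->F, B3->T, B5->F, B6->T; covers B1=F, B2=E, B3=T, B5=F, B6=T
input #3 (h=6, q=3): events B2->E, B1->T, B2->E, B1->T, B2->E, B1->T, B2->S, B1->F, B3->T, B5->F, B6->T; covers B1=T, B1=F, B2=S, B2=E, B3=T, B5=F, B6=T
input #4 (h=4, q=4): events B2->E, B1->F, B3->T, B5->F, B6->F, B7->F; covers B1=F, B2=E, B3=T, B5=F, B6=F, B7=F
input #5 (h=3, q=6): events B2->S, B1->F, B3->F, B4->T, B5->F, B6->T; covers B1=F, B2=S, B3=F, B4=T, B5=F, B6=T
input #6 (h=7, q=9): events B2->S, B1->F, B3->T, B5->F, B6->T; covers B1=F, B2=S, B3=T, B5=F, B6=T
input #7 (h=5, q=5): events B2->E, B1->F, B3->T, B5->F, B6->T; covers B1=F, B2=E, B3=T, B5=F, B6=T
input #8 (h=6, q=6): events B2->S, B1->F, B3->F, B4->T, B5->F, B6->T; covers B1=F, B2=S, B3=F, B4=T, B5=F, B6=T
the full pool covers 11 outcomes: B1=T, B1=F, B2=S, B2=E, B3=T, B3=F, B4=T, B5=F, B6=T, B6=F, B7=F
size 1 is not enough: best union over all size-1 subsets is 7/11
size 2 is not enough: best union over all size-2 subsets is 10/11
inputs {1, 3, 4} (size 3) cover everything; no size-3 subset with a lexicographically smaller index list covers all 11

Answer: 3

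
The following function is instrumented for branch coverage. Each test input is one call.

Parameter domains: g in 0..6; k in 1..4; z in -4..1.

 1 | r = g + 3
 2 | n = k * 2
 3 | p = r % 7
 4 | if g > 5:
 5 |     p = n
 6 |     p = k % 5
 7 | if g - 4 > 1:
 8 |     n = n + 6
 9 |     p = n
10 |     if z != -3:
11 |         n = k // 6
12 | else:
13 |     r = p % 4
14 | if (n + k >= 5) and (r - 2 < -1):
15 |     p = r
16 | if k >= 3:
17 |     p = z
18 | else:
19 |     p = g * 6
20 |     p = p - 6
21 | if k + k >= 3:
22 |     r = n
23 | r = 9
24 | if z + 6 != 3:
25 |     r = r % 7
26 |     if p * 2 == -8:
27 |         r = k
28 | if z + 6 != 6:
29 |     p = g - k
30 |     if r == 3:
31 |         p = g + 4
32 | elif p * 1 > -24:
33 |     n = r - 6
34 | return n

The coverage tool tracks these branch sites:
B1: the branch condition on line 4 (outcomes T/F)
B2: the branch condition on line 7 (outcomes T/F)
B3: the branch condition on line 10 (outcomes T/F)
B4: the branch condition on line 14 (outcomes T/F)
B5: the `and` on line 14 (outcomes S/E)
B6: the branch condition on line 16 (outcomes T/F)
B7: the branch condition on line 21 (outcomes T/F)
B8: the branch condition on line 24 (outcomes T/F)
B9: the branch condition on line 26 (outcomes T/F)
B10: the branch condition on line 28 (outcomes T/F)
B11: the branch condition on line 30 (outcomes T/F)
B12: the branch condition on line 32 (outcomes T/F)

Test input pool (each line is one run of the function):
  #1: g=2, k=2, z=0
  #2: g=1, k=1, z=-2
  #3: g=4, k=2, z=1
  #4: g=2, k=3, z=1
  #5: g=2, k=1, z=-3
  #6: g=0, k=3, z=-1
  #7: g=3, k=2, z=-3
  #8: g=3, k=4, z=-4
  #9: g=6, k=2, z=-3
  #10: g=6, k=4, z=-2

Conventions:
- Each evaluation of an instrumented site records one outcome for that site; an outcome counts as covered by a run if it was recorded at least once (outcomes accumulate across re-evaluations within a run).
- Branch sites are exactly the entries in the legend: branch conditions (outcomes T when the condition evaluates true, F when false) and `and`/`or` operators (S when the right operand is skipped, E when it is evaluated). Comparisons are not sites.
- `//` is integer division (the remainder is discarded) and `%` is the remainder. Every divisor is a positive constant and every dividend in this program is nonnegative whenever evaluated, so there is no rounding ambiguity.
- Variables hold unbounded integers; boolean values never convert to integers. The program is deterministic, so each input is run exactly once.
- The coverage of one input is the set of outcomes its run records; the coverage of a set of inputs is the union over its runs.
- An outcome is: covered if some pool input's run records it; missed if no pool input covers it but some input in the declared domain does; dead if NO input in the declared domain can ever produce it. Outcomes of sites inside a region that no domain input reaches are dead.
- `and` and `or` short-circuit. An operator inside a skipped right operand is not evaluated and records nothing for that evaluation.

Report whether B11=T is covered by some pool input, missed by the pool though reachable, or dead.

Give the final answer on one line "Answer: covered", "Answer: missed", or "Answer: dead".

no pool input records B11=T
but domain input (g=0, k=3, z=-4) does record it -> reachable, so missed

Answer: missed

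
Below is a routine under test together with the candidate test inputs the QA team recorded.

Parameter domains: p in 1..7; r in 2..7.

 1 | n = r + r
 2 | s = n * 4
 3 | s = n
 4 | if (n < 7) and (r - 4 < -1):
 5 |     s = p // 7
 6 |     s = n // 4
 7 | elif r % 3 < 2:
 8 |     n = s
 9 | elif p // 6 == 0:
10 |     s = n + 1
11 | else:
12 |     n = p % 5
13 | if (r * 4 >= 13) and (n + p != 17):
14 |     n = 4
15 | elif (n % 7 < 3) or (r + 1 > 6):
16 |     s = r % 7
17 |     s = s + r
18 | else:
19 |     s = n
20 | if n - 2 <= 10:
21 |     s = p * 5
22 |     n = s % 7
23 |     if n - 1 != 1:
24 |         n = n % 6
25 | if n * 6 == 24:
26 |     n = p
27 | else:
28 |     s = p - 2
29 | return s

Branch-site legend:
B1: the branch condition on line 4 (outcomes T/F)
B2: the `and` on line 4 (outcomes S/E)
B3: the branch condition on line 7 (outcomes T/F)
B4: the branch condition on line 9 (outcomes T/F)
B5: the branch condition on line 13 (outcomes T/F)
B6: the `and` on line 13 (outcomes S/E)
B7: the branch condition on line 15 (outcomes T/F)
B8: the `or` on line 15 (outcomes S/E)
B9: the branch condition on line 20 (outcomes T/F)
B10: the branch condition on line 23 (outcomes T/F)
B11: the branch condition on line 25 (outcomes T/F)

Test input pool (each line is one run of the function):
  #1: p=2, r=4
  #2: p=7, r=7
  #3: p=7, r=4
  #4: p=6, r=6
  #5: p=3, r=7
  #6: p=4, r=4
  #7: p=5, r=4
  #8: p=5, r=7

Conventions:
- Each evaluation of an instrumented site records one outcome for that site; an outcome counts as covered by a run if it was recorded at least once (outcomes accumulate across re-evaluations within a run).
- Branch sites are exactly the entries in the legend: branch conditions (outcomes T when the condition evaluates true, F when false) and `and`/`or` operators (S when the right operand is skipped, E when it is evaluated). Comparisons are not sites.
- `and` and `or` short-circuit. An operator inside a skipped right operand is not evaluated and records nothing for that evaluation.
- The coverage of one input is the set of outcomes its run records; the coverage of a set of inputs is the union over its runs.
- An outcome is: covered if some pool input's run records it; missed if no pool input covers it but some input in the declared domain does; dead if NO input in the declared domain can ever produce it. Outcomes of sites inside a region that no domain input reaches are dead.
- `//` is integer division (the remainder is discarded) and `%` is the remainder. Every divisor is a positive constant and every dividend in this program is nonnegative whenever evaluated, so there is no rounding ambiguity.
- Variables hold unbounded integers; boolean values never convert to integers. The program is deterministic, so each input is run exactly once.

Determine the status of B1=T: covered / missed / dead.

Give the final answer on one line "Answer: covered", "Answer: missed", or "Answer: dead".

no pool input records B1=T
but domain input (p=1, r=2) does record it -> reachable, so missed

Answer: missed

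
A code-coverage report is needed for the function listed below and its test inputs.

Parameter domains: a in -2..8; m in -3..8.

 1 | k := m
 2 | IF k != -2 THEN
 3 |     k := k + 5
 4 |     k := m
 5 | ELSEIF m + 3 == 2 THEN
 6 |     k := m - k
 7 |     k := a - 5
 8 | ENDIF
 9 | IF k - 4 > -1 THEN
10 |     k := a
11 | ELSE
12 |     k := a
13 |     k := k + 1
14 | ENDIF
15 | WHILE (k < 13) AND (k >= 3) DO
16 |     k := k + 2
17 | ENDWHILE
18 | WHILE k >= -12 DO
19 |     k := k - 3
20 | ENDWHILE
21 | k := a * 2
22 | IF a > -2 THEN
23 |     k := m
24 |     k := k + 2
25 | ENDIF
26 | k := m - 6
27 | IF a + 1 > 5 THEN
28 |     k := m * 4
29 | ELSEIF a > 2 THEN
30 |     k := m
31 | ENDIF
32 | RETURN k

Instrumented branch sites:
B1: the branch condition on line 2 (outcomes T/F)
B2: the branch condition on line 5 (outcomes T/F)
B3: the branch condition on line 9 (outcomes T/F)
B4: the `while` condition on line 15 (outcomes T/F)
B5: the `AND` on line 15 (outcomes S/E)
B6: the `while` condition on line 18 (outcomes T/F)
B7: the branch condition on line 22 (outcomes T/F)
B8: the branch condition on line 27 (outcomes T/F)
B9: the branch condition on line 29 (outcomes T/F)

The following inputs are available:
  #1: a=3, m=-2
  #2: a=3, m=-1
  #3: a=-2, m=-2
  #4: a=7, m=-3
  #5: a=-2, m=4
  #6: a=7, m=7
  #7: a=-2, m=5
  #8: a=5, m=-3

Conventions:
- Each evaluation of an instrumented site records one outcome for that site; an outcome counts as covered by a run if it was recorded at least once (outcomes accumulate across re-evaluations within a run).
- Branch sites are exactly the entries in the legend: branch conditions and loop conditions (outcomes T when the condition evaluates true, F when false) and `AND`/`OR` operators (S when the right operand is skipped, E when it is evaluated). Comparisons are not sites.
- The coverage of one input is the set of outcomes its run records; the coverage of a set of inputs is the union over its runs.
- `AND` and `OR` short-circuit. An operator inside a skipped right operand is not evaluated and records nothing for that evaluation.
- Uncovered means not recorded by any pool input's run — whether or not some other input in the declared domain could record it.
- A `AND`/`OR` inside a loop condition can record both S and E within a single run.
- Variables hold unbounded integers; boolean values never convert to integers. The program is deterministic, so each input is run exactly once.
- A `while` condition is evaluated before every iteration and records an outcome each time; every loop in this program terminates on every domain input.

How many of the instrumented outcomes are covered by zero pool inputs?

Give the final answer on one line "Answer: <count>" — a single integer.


input #1, a=3, m=-2: outcomes B1=F, B2=F, B3=F, B4=T, B4=F, B5=S, B5=E, B6=T, B6=F, B7=T, B8=F, B9=T
input #2, a=3, m=-1: outcomes B1=T, B3=F, B4=T, B4=F, B5=S, B5=E, B6=T, B6=F, B7=T, B8=F, B9=T
input #3, a=-2, m=-2: outcomes B1=F, B2=F, B3=F, B4=F, B5=E, B6=T, B6=F, B7=F, B8=F, B9=F
input #4, a=7, m=-3: outcomes B1=T, B3=F, B4=T, B4=F, B5=S, B5=E, B6=T, B6=F, B7=T, B8=T
input #5, a=-2, m=4: outcomes B1=T, B3=T, B4=F, B5=E, B6=T, B6=F, B7=F, B8=F, B9=F
input #6, a=7, m=7: outcomes B1=T, B3=T, B4=T, B4=F, B5=S, B5=E, B6=T, B6=F, B7=T, B8=T
input #7, a=-2, m=5: outcomes B1=T, B3=T, B4=F, B5=E, B6=T, B6=F, B7=F, B8=F, B9=F
input #8, a=5, m=-3: outcomes B1=T, B3=F, B4=T, B4=F, B5=S, B5=E, B6=T, B6=F, B7=T, B8=T
union over the pool: B1=T, B1=F, B2=F, B3=T, B3=F, B4=T, B4=F, B5=S, B5=E, B6=T, B6=F, B7=T, B7=F, B8=T, B8=F, B9=T, B9=F
uncovered (1 of 18): B2=T
Answer: 1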